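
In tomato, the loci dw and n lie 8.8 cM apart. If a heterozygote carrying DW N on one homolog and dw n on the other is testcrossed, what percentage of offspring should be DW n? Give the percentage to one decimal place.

4.4%

A map distance of 8.8 cM corresponds to a recombination frequency of 0.088.
The F1 is DW N / dw n, so DW n is a recombinant gamete class with expected frequency r/2 = 0.088/2 = 0.0440.
That is 0.0440 = 4.4% of the progeny.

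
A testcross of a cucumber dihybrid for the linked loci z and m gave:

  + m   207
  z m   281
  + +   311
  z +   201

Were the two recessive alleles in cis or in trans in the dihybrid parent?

cis

The two most frequent classes are + + (311) and z m (281); these are the parental (non-recombinant) types.
So the F1 carried + + on one chromosome and z m on the other — the recessive alleles are on the same chromosome (cis / coupling).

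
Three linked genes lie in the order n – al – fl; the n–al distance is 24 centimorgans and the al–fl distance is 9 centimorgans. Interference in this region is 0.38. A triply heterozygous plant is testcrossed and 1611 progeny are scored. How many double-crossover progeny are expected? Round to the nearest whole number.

Map distances give recombination frequencies of 0.240 and 0.090 for the two intervals.
With interference 0.38 (so coincidence = 0.62), expected double-crossover frequency = 0.240 × 0.090 × 0.62 = 0.01339.
Expected number = 0.01339 × 1611 = 21.57 ≈ 22.

22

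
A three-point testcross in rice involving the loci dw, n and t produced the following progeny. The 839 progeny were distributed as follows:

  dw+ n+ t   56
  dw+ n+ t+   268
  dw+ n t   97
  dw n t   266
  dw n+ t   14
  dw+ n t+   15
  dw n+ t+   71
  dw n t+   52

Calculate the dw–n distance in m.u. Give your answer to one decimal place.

23.5 m.u.

The two most frequent reciprocal classes, dw n t and dw+ n+ t+, are the parental types, so the F1 was dw n t / dw+ n+ t+.
The two rarest classes, dw n+ t and dw+ n t+, are the double crossovers. Comparing them with the parentals, only the n allele has switched, so n is the middle locus and the order is dw – n – t.
Crossovers in the dw–n interval produce the single-crossover classes dw+ n t and dw n+ t+ (97 + 71 = 168) plus the double crossovers (29).
RF(dw–n) = (168 + 29) / 839 = 197/839 = 0.2348 → 23.5 m.u.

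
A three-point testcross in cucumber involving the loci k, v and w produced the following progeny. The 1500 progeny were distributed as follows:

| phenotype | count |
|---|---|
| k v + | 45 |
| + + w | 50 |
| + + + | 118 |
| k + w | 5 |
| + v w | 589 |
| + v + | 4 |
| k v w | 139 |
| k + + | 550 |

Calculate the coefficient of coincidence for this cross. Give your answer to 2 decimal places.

0.49

The two most frequent reciprocal classes, k + + and + v w, are the parental types, so the F1 was k + + / + v w.
The two rarest classes, k + w and + v +, are the double crossovers. Comparing them with the parentals, only the w allele has switched, so w is the middle locus and the order is k – w – v.
k–w: (257 + 9)/1500 = 0.1773; w–v: (95 + 9)/1500 = 0.0693.
Expected DCO frequency = 0.1773 × 0.0693 ≈ 0.01229; observed = 9/1500 ≈ 0.00600.
Coefficient of coincidence = 0.00600/0.01229 ≈ 0.49.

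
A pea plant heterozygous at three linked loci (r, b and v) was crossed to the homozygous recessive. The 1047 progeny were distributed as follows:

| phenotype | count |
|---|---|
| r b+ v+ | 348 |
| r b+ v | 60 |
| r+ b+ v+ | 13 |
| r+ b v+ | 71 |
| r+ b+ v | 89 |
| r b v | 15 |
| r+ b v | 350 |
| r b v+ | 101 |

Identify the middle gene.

r

The two most frequent reciprocal classes, r b+ v+ and r+ b v, are the parental types, so the F1 was r b+ v+ / r+ b v.
The two rarest classes, r+ b+ v+ and r b v, are the double crossovers. Comparing them with the parentals, only the r allele has switched, so r is the middle locus and the order is v – r – b.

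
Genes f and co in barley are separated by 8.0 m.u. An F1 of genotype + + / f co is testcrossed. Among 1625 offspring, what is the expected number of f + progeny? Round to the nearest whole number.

A map distance of 8.0 m.u. corresponds to a recombination frequency of 0.080.
The F1 is + + / f co, so f + is a recombinant gamete class with expected frequency r/2 = 0.080/2 = 0.0400.
Expected number = 0.0400 × 1625 = 65.00 ≈ 65.

65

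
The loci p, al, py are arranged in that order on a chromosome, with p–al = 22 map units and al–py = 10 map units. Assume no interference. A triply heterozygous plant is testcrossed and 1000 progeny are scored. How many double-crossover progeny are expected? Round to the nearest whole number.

22

Map distances give recombination frequencies of 0.220 and 0.100 for the two intervals.
With no interference, expected double-crossover frequency = 0.220 × 0.100 = 0.02200.
Expected number = 0.02200 × 1000 = 22.00 ≈ 22.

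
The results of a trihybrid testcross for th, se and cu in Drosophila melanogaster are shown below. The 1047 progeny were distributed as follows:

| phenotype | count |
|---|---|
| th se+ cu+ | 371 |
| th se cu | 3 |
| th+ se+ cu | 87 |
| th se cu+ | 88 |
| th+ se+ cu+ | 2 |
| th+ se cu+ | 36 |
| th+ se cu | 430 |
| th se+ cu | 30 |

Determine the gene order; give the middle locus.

The two most frequent reciprocal classes, th+ se cu and th se+ cu+, are the parental types, so the F1 was th+ se cu / th se+ cu+.
The two rarest classes, th se cu and th+ se+ cu+, are the double crossovers. Comparing them with the parentals, only the th allele has switched, so th is the middle locus and the order is cu – th – se.

th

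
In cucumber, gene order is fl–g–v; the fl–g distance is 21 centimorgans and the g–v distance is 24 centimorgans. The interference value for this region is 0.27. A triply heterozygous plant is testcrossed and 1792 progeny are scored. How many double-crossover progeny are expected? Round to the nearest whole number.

Map distances give recombination frequencies of 0.210 and 0.240 for the two intervals.
With interference 0.27 (so coincidence = 0.73), expected double-crossover frequency = 0.210 × 0.240 × 0.73 = 0.03679.
Expected number = 0.03679 × 1792 = 65.93 ≈ 66.

66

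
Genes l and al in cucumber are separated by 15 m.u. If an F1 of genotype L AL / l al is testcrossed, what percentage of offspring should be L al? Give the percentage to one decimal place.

7.5%

A map distance of 15 m.u. corresponds to a recombination frequency of 0.150.
The F1 is L AL / l al, so L al is a recombinant gamete class with expected frequency r/2 = 0.150/2 = 0.0750.
That is 0.0750 = 7.5% of the progeny.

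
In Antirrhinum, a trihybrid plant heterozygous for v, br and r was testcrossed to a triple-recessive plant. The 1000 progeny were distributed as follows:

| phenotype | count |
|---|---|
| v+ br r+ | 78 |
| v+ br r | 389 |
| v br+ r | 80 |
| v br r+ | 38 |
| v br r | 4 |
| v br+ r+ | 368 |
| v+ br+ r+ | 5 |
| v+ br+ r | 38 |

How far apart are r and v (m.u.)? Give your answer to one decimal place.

The two most frequent reciprocal classes, v+ br r and v br+ r+, are the parental types, so the F1 was v+ br r / v br+ r+.
The two rarest classes, v br r and v+ br+ r+, are the double crossovers. Comparing them with the parentals, only the v allele has switched, so v is the middle locus and the order is br – v – r.
Crossovers in the v–r interval produce the single-crossover classes v+ br r+ and v br+ r (78 + 80 = 158) plus the double crossovers (9).
RF(v–r) = (158 + 9) / 1000 = 167/1000 = 0.1670 → 16.7 m.u.

16.7 m.u.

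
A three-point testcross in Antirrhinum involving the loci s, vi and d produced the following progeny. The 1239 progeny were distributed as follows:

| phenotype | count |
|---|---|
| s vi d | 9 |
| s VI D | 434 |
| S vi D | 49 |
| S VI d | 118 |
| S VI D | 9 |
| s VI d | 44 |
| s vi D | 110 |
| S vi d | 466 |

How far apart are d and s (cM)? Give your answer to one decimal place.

9.0 cM

The two most frequent reciprocal classes, S vi d and s VI D, are the parental types, so the F1 was S vi d / s VI D.
The two rarest classes, s vi d and S VI D, are the double crossovers. Comparing them with the parentals, only the s allele has switched, so s is the middle locus and the order is d – s – vi.
Crossovers in the d–s interval produce the single-crossover classes S vi D and s VI d (49 + 44 = 93) plus the double crossovers (18).
RF(d–s) = (93 + 18) / 1239 = 111/1239 = 0.0896 → 9.0 cM.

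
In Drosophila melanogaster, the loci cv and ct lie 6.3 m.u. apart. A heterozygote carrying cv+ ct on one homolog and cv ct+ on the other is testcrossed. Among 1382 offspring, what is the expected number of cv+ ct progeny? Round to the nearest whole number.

A map distance of 6.3 m.u. corresponds to a recombination frequency of 0.063.
The F1 is cv+ ct / cv ct+, so cv+ ct is a parental gamete class with expected frequency (1 − r)/2 = 0.937/2 = 0.4685.
Expected number = 0.4685 × 1382 = 647.47 ≈ 647.

647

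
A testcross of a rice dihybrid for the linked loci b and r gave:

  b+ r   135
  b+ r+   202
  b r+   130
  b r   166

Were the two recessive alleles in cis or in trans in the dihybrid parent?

cis

The two most frequent classes are b+ r+ (202) and b r (166); these are the parental (non-recombinant) types.
So the F1 carried b+ r+ on one chromosome and b r on the other — the recessive alleles are on the same chromosome (cis / coupling).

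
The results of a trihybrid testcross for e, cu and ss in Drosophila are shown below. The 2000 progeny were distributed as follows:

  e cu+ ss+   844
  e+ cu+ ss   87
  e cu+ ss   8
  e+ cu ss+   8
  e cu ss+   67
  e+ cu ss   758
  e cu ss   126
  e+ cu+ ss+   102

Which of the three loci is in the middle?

ss

The two most frequent reciprocal classes, e+ cu ss and e cu+ ss+, are the parental types, so the F1 was e+ cu ss / e cu+ ss+.
The two rarest classes, e+ cu ss+ and e cu+ ss, are the double crossovers. Comparing them with the parentals, only the ss allele has switched, so ss is the middle locus and the order is e – ss – cu.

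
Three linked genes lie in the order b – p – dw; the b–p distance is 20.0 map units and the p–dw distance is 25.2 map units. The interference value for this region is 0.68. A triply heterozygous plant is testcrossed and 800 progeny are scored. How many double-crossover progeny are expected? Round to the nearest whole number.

13

Map distances give recombination frequencies of 0.200 and 0.252 for the two intervals.
With interference 0.68 (so coincidence = 0.32), expected double-crossover frequency = 0.200 × 0.252 × 0.32 = 0.01613.
Expected number = 0.01613 × 800 = 12.90 ≈ 13.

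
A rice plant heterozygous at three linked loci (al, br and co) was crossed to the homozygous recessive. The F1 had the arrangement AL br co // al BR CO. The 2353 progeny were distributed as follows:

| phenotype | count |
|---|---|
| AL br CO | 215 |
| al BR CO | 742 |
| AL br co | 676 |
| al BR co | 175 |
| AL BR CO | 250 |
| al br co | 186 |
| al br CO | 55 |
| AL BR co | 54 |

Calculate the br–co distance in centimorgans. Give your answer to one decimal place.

The two rarest classes, AL BR co and al br CO, are the double crossovers. Comparing them with the parentals, only the br allele has switched, so br is the middle locus and the order is al – br – co.
Crossovers in the br–co interval produce the single-crossover classes AL br CO and al BR co (215 + 175 = 390) plus the double crossovers (109).
RF(br–co) = (390 + 109) / 2353 = 499/2353 = 0.2121 → 21.2 centimorgans.

21.2 centimorgans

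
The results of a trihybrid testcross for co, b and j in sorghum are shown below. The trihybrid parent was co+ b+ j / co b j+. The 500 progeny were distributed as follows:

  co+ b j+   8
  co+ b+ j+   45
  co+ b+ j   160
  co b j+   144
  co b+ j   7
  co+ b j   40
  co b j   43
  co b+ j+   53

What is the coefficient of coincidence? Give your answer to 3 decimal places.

The two rarest classes, co b+ j and co+ b j+, are the double crossovers. Comparing them with the parentals, only the co allele has switched, so co is the middle locus and the order is b – co – j.
b–co: (93 + 15)/500 = 0.2160; co–j: (88 + 15)/500 = 0.2060.
Expected DCO frequency = 0.2160 × 0.2060 ≈ 0.04450; observed = 15/500 ≈ 0.03000.
Coefficient of coincidence = 0.03000/0.04450 ≈ 0.674.

0.674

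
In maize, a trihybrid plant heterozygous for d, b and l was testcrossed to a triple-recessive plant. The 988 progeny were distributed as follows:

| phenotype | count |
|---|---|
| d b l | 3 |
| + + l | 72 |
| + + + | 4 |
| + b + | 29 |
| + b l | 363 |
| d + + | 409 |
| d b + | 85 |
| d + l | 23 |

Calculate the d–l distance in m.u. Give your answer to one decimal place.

6.0 m.u.

The two most frequent reciprocal classes, d + + and + b l, are the parental types, so the F1 was d + + / + b l.
The two rarest classes, + + + and d b l, are the double crossovers. Comparing them with the parentals, only the d allele has switched, so d is the middle locus and the order is b – d – l.
Crossovers in the d–l interval produce the single-crossover classes d + l and + b + (23 + 29 = 52) plus the double crossovers (7).
RF(d–l) = (52 + 7) / 988 = 59/988 = 0.0597 → 6.0 m.u.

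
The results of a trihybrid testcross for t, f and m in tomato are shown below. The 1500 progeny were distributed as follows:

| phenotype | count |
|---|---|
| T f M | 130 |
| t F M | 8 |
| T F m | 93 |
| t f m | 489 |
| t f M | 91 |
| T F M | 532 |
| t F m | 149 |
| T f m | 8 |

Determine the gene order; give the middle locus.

The two most frequent reciprocal classes, t f m and T F M, are the parental types, so the F1 was t f m / T F M.
The two rarest classes, T f m and t F M, are the double crossovers. Comparing them with the parentals, only the t allele has switched, so t is the middle locus and the order is m – t – f.

t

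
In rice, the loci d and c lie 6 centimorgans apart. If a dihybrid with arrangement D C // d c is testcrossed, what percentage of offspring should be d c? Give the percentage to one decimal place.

A map distance of 6 centimorgans corresponds to a recombination frequency of 0.060.
The F1 is D C / d c, so d c is a parental gamete class with expected frequency (1 − r)/2 = 0.940/2 = 0.4700.
That is 0.4700 = 47.0% of the progeny.

47.0%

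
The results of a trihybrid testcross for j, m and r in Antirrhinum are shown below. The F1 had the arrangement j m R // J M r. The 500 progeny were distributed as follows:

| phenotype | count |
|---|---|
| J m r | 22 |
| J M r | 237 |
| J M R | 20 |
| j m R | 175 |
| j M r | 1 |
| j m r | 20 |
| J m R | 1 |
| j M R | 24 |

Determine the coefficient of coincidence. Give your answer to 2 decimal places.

0.50

The two rarest classes, J m R and j M r, are the double crossovers. Comparing them with the parentals, only the j allele has switched, so j is the middle locus and the order is r – j – m.
r–j: (40 + 2)/500 = 0.0840; j–m: (46 + 2)/500 = 0.0960.
Expected DCO frequency = 0.0840 × 0.0960 ≈ 0.00806; observed = 2/500 ≈ 0.00400.
Coefficient of coincidence = 0.00400/0.00806 ≈ 0.50.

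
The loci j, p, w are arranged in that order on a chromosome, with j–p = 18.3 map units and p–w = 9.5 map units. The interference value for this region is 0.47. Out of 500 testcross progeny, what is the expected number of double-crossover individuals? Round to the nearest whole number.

Map distances give recombination frequencies of 0.183 and 0.095 for the two intervals.
With interference 0.47 (so coincidence = 0.53), expected double-crossover frequency = 0.183 × 0.095 × 0.53 = 0.00921.
Expected number = 0.00921 × 500 = 4.61 ≈ 5.

5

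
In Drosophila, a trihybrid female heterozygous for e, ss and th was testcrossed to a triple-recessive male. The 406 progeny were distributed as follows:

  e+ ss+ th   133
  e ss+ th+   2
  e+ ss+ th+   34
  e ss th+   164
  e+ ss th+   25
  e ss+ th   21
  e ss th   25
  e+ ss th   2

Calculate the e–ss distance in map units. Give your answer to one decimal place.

12.3 map units

The two most frequent reciprocal classes, e+ ss+ th and e ss th+, are the parental types, so the F1 was e+ ss+ th / e ss th+.
The two rarest classes, e+ ss th and e ss+ th+, are the double crossovers. Comparing them with the parentals, only the ss allele has switched, so ss is the middle locus and the order is th – ss – e.
Crossovers in the ss–e interval produce the single-crossover classes e ss+ th and e+ ss th+ (21 + 25 = 46) plus the double crossovers (4).
RF(ss–e) = (46 + 4) / 406 = 50/406 = 0.1232 → 12.3 map units.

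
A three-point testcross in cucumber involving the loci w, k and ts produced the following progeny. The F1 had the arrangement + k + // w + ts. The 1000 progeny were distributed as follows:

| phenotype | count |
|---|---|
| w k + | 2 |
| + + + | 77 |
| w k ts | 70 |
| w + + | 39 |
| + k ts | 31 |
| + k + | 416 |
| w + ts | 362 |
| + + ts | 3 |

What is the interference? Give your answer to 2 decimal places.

The two rarest classes, w k + and + + ts, are the double crossovers. Comparing them with the parentals, only the w allele has switched, so w is the middle locus and the order is ts – w – k.
ts–w: (70 + 5)/1000 = 0.0750; w–k: (147 + 5)/1000 = 0.1520.
Expected DCO frequency = 0.0750 × 0.1520 ≈ 0.01140; observed = 5/1000 ≈ 0.00500.
Coefficient of coincidence = 0.00500/0.01140 ≈ 0.44; interference = 1 − 0.44 = 0.56.

0.56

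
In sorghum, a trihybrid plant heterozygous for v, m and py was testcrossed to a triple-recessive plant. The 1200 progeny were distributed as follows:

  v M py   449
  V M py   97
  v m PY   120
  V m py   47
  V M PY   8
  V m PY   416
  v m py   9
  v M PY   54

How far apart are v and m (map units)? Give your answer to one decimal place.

The two most frequent reciprocal classes, V m PY and v M py, are the parental types, so the F1 was V m PY / v M py.
The two rarest classes, V M PY and v m py, are the double crossovers. Comparing them with the parentals, only the m allele has switched, so m is the middle locus and the order is py – m – v.
Crossovers in the m–v interval produce the single-crossover classes v m PY and V M py (120 + 97 = 217) plus the double crossovers (17).
RF(m–v) = (217 + 17) / 1200 = 234/1200 = 0.1950 → 19.5 map units.

19.5 map units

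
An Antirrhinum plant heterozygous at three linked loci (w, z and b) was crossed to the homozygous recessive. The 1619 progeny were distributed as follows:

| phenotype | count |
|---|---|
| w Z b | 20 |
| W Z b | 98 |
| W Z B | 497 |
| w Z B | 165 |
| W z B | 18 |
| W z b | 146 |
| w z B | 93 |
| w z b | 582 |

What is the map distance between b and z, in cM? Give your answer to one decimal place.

The two most frequent reciprocal classes, W Z B and w z b, are the parental types, so the F1 was W Z B / w z b.
The two rarest classes, W z B and w Z b, are the double crossovers. Comparing them with the parentals, only the z allele has switched, so z is the middle locus and the order is w – z – b.
Crossovers in the z–b interval produce the single-crossover classes W Z b and w z B (98 + 93 = 191) plus the double crossovers (38).
RF(z–b) = (191 + 38) / 1619 = 229/1619 = 0.1414 → 14.1 cM.

14.1 cM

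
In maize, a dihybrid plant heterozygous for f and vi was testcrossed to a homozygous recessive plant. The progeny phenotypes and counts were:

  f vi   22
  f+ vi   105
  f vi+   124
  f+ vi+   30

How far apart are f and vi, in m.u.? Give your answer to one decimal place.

18.5 m.u.

The two most frequent classes, f+ vi (105) and f vi+ (124), are the parental types, so the F1 was f+ vi / f vi+.
The recombinant classes are f+ vi+ and f vi: 30 + 22 = 52.
Recombination frequency = 52/281 = 0.1851 ≈ 18.5%, i.e. 18.5 m.u.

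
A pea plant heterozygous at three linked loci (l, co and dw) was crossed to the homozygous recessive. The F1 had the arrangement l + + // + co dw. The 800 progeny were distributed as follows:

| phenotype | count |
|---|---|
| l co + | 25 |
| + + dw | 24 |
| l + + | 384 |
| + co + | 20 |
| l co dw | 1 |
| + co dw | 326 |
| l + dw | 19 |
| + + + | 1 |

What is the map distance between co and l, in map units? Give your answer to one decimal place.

6.4 map units

The two rarest classes, + + + and l co dw, are the double crossovers. Comparing them with the parentals, only the l allele has switched, so l is the middle locus and the order is dw – l – co.
Crossovers in the l–co interval produce the single-crossover classes l co + and + + dw (25 + 24 = 49) plus the double crossovers (2).
RF(l–co) = (49 + 2) / 800 = 51/800 = 0.0638 → 6.4 map units.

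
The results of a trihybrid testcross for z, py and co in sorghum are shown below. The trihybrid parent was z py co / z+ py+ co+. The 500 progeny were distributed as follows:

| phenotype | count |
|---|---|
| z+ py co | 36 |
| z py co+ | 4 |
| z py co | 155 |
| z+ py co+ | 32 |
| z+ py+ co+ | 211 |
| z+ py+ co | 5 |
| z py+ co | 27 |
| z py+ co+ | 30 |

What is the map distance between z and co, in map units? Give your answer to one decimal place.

15.0 map units

The two rarest classes, z py co+ and z+ py+ co, are the double crossovers. Comparing them with the parentals, only the co allele has switched, so co is the middle locus and the order is z – co – py.
Crossovers in the z–co interval produce the single-crossover classes z+ py co and z py+ co+ (36 + 30 = 66) plus the double crossovers (9).
RF(z–co) = (66 + 9) / 500 = 75/500 = 0.1500 → 15.0 map units.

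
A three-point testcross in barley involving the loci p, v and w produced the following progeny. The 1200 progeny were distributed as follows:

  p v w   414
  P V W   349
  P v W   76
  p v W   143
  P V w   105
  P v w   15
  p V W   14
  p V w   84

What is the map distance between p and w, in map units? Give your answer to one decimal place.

The two most frequent reciprocal classes, p v w and P V W, are the parental types, so the F1 was p v w / P V W.
The two rarest classes, P v w and p V W, are the double crossovers. Comparing them with the parentals, only the p allele has switched, so p is the middle locus and the order is v – p – w.
Crossovers in the p–w interval produce the single-crossover classes p v W and P V w (143 + 105 = 248) plus the double crossovers (29).
RF(p–w) = (248 + 29) / 1200 = 277/1200 = 0.2308 → 23.1 map units.

23.1 map units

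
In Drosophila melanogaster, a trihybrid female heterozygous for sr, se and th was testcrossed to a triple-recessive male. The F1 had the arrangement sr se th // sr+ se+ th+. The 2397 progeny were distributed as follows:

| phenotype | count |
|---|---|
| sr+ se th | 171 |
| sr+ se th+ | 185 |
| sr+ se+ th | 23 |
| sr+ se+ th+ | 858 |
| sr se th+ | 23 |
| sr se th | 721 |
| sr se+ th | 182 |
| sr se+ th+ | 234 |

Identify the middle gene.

The two rarest classes, sr se th+ and sr+ se+ th, are the double crossovers. Comparing them with the parentals, only the th allele has switched, so th is the middle locus and the order is se – th – sr.

th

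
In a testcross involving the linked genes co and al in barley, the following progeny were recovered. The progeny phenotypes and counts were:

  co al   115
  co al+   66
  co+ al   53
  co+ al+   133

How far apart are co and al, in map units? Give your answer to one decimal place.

32.4 map units

The two most frequent classes, co+ al+ (133) and co al (115), are the parental types, so the F1 was co+ al+ / co al.
The recombinant classes are co+ al and co al+: 53 + 66 = 119.
Recombination frequency = 119/367 = 0.3243 ≈ 32.4%, i.e. 32.4 map units.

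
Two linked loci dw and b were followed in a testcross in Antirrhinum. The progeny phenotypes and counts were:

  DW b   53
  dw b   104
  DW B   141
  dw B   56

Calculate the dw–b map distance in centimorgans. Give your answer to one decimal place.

30.8 centimorgans

The two most frequent classes, DW B (141) and dw b (104), are the parental types, so the F1 was DW B / dw b.
The recombinant classes are DW b and dw B: 53 + 56 = 109.
Recombination frequency = 109/354 = 0.3079 ≈ 30.8%, i.e. 30.8 centimorgans.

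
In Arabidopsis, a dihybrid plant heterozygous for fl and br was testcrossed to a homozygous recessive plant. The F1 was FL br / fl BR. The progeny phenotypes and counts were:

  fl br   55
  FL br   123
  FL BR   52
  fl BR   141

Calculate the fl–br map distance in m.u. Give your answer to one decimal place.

The recombinant classes are FL BR and fl br: 52 + 55 = 107.
Recombination frequency = 107/371 = 0.2884 ≈ 28.8%, i.e. 28.8 m.u.

28.8 m.u.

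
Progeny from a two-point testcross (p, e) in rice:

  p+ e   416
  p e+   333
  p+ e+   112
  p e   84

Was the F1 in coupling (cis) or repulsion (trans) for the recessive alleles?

trans

The two most frequent classes are p+ e (416) and p e+ (333); these are the parental (non-recombinant) types.
So the F1 carried p+ e on one chromosome and p e+ on the other — the recessive alleles are on opposite chromosomes (trans / repulsion).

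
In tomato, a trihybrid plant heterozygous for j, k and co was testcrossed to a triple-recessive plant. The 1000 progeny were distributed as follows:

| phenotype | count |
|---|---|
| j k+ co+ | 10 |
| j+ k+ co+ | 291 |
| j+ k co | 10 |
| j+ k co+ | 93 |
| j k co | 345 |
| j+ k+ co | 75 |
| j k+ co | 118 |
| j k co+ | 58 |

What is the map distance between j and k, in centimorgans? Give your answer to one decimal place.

The two most frequent reciprocal classes, j+ k+ co+ and j k co, are the parental types, so the F1 was j+ k+ co+ / j k co.
The two rarest classes, j k+ co+ and j+ k co, are the double crossovers. Comparing them with the parentals, only the j allele has switched, so j is the middle locus and the order is co – j – k.
Crossovers in the j–k interval produce the single-crossover classes j+ k co+ and j k+ co (93 + 118 = 211) plus the double crossovers (20).
RF(j–k) = (211 + 20) / 1000 = 231/1000 = 0.2310 → 23.1 centimorgans.

23.1 centimorgans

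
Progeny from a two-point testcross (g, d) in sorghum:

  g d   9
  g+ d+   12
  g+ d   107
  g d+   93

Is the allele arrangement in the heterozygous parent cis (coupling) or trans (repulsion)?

trans

The two most frequent classes are g+ d (107) and g d+ (93); these are the parental (non-recombinant) types.
So the F1 carried g+ d on one chromosome and g d+ on the other — the recessive alleles are on opposite chromosomes (trans / repulsion).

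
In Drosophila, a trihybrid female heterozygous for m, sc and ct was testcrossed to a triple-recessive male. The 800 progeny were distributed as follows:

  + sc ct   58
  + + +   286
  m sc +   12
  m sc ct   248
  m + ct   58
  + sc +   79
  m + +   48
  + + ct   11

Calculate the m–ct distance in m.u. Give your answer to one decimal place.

16.1 m.u.

The two most frequent reciprocal classes, + + + and m sc ct, are the parental types, so the F1 was + + + / m sc ct.
The two rarest classes, + + ct and m sc +, are the double crossovers. Comparing them with the parentals, only the ct allele has switched, so ct is the middle locus and the order is sc – ct – m.
Crossovers in the ct–m interval produce the single-crossover classes m + + and + sc ct (48 + 58 = 106) plus the double crossovers (23).
RF(ct–m) = (106 + 23) / 800 = 129/800 = 0.1613 → 16.1 m.u.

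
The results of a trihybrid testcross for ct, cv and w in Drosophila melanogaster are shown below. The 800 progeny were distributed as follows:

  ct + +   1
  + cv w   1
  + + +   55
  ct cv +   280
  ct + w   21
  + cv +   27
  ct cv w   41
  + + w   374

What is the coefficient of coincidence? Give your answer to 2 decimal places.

The two most frequent reciprocal classes, + + w and ct cv +, are the parental types, so the F1 was + + w / ct cv +.
The two rarest classes, + cv w and ct + +, are the double crossovers. Comparing them with the parentals, only the cv allele has switched, so cv is the middle locus and the order is w – cv – ct.
w–cv: (96 + 2)/800 = 0.1225; cv–ct: (48 + 2)/800 = 0.0625.
Expected DCO frequency = 0.1225 × 0.0625 ≈ 0.00766; observed = 2/800 ≈ 0.00250.
Coefficient of coincidence = 0.00250/0.00766 ≈ 0.33.

0.33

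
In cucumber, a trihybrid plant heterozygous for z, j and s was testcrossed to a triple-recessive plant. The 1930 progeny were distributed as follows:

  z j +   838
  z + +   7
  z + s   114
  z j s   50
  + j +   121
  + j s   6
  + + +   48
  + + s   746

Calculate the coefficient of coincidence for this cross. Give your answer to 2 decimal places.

The two most frequent reciprocal classes, z j + and + + s, are the parental types, so the F1 was z j + / + + s.
The two rarest classes, z + + and + j s, are the double crossovers. Comparing them with the parentals, only the j allele has switched, so j is the middle locus and the order is s – j – z.
s–j: (98 + 13)/1930 = 0.0575; j–z: (235 + 13)/1930 = 0.1285.
Expected DCO frequency = 0.0575 × 0.1285 ≈ 0.00739; observed = 13/1930 ≈ 0.00674.
Coefficient of coincidence = 0.00674/0.00739 ≈ 0.91.

0.91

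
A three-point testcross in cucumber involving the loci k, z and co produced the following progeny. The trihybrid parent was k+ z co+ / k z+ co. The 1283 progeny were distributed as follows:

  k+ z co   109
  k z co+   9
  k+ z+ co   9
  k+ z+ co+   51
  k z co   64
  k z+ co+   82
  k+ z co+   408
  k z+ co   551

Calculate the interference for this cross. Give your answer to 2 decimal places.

The two rarest classes, k z co+ and k+ z+ co, are the double crossovers. Comparing them with the parentals, only the k allele has switched, so k is the middle locus and the order is co – k – z.
co–k: (191 + 18)/1283 = 0.1629; k–z: (115 + 18)/1283 = 0.1037.
Expected DCO frequency = 0.1629 × 0.1037 ≈ 0.01689; observed = 18/1283 ≈ 0.01403.
Coefficient of coincidence = 0.01403/0.01689 ≈ 0.83; interference = 1 − 0.83 = 0.17.

0.17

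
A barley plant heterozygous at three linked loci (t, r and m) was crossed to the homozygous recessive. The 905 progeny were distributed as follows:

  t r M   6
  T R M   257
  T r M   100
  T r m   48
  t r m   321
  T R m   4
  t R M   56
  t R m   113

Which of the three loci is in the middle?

The two most frequent reciprocal classes, T R M and t r m, are the parental types, so the F1 was T R M / t r m.
The two rarest classes, T R m and t r M, are the double crossovers. Comparing them with the parentals, only the m allele has switched, so m is the middle locus and the order is t – m – r.

m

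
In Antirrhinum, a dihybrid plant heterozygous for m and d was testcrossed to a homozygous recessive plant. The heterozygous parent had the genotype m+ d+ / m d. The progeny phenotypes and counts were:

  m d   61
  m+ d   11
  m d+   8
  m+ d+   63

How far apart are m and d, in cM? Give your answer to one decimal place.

13.3 cM

The recombinant classes are m+ d and m d+: 11 + 8 = 19.
Recombination frequency = 19/143 = 0.1329 ≈ 13.3%, i.e. 13.3 cM.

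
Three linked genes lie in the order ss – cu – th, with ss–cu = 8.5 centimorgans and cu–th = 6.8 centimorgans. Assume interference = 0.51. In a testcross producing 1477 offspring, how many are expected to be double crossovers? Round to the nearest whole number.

Map distances give recombination frequencies of 0.085 and 0.068 for the two intervals.
With interference 0.51 (so coincidence = 0.49), expected double-crossover frequency = 0.085 × 0.068 × 0.49 = 0.00283.
Expected number = 0.00283 × 1477 = 4.18 ≈ 4.

4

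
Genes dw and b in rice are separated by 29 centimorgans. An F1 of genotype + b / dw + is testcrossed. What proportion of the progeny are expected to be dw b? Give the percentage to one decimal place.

A map distance of 29 centimorgans corresponds to a recombination frequency of 0.290.
The F1 is + b / dw +, so dw b is a recombinant gamete class with expected frequency r/2 = 0.290/2 = 0.1450.
That is 0.1450 = 14.5% of the progeny.

14.5%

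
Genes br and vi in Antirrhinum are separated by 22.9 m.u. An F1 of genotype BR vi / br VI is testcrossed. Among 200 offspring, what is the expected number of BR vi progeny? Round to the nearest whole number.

A map distance of 22.9 m.u. corresponds to a recombination frequency of 0.229.
The F1 is BR vi / br VI, so BR vi is a parental gamete class with expected frequency (1 − r)/2 = 0.771/2 = 0.3855.
Expected number = 0.3855 × 200 = 77.10 ≈ 77.

77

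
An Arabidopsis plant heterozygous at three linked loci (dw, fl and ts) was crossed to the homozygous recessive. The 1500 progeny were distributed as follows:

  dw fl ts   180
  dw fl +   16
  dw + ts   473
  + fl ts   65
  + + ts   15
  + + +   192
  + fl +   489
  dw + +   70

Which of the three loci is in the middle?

The two most frequent reciprocal classes, dw + ts and + fl +, are the parental types, so the F1 was dw + ts / + fl +.
The two rarest classes, + + ts and dw fl +, are the double crossovers. Comparing them with the parentals, only the dw allele has switched, so dw is the middle locus and the order is fl – dw – ts.

dw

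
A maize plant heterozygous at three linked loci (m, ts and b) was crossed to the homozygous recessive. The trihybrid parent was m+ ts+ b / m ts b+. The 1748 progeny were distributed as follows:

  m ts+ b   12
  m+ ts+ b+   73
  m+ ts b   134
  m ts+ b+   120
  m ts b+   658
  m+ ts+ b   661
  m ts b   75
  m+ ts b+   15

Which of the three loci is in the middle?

m

The two rarest classes, m ts+ b and m+ ts b+, are the double crossovers. Comparing them with the parentals, only the m allele has switched, so m is the middle locus and the order is ts – m – b.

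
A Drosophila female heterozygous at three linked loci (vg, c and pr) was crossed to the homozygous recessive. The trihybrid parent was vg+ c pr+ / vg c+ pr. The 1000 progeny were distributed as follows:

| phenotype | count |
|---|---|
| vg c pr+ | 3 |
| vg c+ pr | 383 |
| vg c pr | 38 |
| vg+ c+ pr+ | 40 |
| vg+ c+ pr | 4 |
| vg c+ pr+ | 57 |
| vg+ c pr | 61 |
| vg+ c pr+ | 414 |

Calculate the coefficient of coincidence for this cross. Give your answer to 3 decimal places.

0.659

The two rarest classes, vg c pr+ and vg+ c+ pr, are the double crossovers. Comparing them with the parentals, only the vg allele has switched, so vg is the middle locus and the order is c – vg – pr.
c–vg: (78 + 7)/1000 = 0.0850; vg–pr: (118 + 7)/1000 = 0.1250.
Expected DCO frequency = 0.0850 × 0.1250 ≈ 0.01063; observed = 7/1000 ≈ 0.00700.
Coefficient of coincidence = 0.00700/0.01063 ≈ 0.659.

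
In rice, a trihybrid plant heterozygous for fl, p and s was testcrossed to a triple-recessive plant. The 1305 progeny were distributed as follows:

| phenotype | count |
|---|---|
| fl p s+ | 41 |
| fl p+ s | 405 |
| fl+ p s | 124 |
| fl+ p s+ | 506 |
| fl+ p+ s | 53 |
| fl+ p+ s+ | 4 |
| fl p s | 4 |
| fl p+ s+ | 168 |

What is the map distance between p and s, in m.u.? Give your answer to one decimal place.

23.0 m.u.

The two most frequent reciprocal classes, fl p+ s and fl+ p s+, are the parental types, so the F1 was fl p+ s / fl+ p s+.
The two rarest classes, fl p s and fl+ p+ s+, are the double crossovers. Comparing them with the parentals, only the p allele has switched, so p is the middle locus and the order is s – p – fl.
Crossovers in the s–p interval produce the single-crossover classes fl p+ s+ and fl+ p s (168 + 124 = 292) plus the double crossovers (8).
RF(s–p) = (292 + 8) / 1305 = 300/1305 = 0.2299 → 23.0 m.u.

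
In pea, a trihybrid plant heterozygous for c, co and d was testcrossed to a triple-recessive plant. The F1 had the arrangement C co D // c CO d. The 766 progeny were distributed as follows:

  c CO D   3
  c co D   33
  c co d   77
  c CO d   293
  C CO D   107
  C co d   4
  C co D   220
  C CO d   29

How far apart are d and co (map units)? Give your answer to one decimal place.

The two rarest classes, C co d and c CO D, are the double crossovers. Comparing them with the parentals, only the d allele has switched, so d is the middle locus and the order is c – d – co.
Crossovers in the d–co interval produce the single-crossover classes C CO D and c co d (107 + 77 = 184) plus the double crossovers (7).
RF(d–co) = (184 + 7) / 766 = 191/766 = 0.2493 → 24.9 map units.

24.9 map units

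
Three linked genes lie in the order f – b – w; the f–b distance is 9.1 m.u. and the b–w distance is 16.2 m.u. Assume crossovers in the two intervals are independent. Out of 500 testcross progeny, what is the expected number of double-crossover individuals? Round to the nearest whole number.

Map distances give recombination frequencies of 0.091 and 0.162 for the two intervals.
With no interference, expected double-crossover frequency = 0.091 × 0.162 = 0.01474.
Expected number = 0.01474 × 500 = 7.37 ≈ 7.

7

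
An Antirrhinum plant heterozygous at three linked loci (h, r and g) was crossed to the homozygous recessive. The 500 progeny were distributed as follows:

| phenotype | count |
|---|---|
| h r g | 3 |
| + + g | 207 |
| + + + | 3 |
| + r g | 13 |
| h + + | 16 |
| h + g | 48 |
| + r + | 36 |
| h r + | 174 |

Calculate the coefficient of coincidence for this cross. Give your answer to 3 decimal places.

The two most frequent reciprocal classes, h r + and + + g, are the parental types, so the F1 was h r + / + + g.
The two rarest classes, h r g and + + +, are the double crossovers. Comparing them with the parentals, only the g allele has switched, so g is the middle locus and the order is h – g – r.
h–g: (84 + 6)/500 = 0.1800; g–r: (29 + 6)/500 = 0.0700.
Expected DCO frequency = 0.1800 × 0.0700 ≈ 0.01260; observed = 6/500 ≈ 0.01200.
Coefficient of coincidence = 0.01200/0.01260 ≈ 0.952.

0.952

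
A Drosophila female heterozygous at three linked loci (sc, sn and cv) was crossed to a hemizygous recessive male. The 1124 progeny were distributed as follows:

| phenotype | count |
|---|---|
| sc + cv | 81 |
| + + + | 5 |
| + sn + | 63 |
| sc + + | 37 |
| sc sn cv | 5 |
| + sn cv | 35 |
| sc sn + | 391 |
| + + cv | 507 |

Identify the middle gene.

The two most frequent reciprocal classes, + + cv and sc sn +, are the parental types, so the F1 was + + cv / sc sn +.
The two rarest classes, + + + and sc sn cv, are the double crossovers. Comparing them with the parentals, only the cv allele has switched, so cv is the middle locus and the order is sc – cv – sn.

cv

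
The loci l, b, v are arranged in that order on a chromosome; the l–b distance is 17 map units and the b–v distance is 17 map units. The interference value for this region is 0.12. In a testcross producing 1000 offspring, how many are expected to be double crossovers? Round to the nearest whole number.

25

Map distances give recombination frequencies of 0.170 and 0.170 for the two intervals.
With interference 0.12 (so coincidence = 0.88), expected double-crossover frequency = 0.170 × 0.170 × 0.88 = 0.02543.
Expected number = 0.02543 × 1000 = 25.43 ≈ 25.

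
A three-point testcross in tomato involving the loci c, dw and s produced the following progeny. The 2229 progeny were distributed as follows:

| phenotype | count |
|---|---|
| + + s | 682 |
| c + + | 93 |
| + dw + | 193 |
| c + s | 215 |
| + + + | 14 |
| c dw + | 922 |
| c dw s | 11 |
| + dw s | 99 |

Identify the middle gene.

The two most frequent reciprocal classes, + + s and c dw +, are the parental types, so the F1 was + + s / c dw +.
The two rarest classes, + + + and c dw s, are the double crossovers. Comparing them with the parentals, only the s allele has switched, so s is the middle locus and the order is dw – s – c.

s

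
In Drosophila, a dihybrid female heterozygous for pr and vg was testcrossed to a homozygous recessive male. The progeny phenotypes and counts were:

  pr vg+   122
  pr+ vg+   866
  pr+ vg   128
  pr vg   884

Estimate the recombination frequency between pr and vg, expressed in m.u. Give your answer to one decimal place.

12.5 m.u.

The two most frequent classes, pr+ vg+ (866) and pr vg (884), are the parental types, so the F1 was pr+ vg+ / pr vg.
The recombinant classes are pr+ vg and pr vg+: 128 + 122 = 250.
Recombination frequency = 250/2000 = 0.1250 ≈ 12.5%, i.e. 12.5 m.u.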